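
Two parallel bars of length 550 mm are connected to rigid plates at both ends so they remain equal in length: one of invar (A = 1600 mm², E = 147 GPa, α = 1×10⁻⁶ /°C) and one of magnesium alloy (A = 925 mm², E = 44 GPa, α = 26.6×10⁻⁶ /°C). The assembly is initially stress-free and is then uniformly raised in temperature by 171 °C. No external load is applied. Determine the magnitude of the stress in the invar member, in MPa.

The magnesium alloy has the larger α, so on heating it would change length more than the invar if both were free. The rigid plates force a common final length, so the magnesium alloy is put into compression and the invar into tension, with equal and opposite forces P (no external load).
Compatibility of the two members (thermal + elastic change equal): (α₁ − α₂)ΔT = P·[1/(A₁E₁) + 1/(A₂E₂)].
|α₁ − α₂|·ΔT = 25.6×10⁻⁶ × 171 = 0.004378.
1/(A₁E₁) + 1/(A₂E₂) = 1/(1600×147×10³) + 1/(925×44×10³) = 2.882×10⁻⁸ N⁻¹.
P = 0.004378 / 2.882×10⁻⁸ = 151900 N = 151.9 kN.
σ_{invar} = P/A₁ = 151900/1600 = 94.93 MPa, tensile.

σ ≈ 94.9 MPa (tensile)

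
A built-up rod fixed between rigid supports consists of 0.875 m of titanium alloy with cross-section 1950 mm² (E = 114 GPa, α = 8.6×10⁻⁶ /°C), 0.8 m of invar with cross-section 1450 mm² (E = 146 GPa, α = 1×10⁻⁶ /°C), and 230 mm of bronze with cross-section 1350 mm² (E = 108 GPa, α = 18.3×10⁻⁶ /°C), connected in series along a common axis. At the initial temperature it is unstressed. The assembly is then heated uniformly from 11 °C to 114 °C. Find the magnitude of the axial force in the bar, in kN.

Free thermal expansion of the whole bar: Σ αᵢΔT Lᵢ = 8.6×10⁻⁶×103×875 + 1×10⁻⁶×103×800 + 18.3×10⁻⁶×103×230 = 1.291 mm.
The walls prevent any net length change, so an axial force P (same in every segment) develops. Compatibility: P · Σ Lᵢ/(AᵢEᵢ) = δ_free.
The series flexibility is Σ Lᵢ/(AᵢEᵢ) = 875/(1950×114×10³) + 800/(1450×146×10³) + 230/(1350×108×10³) = 9.293×10⁻⁶ mm/N.
Hence P = δ_free / Σ(L/AE) = 1.291/9.293×10⁻⁶ = 138.9 kN (compressive).

P ≈ 139 kN (compressive)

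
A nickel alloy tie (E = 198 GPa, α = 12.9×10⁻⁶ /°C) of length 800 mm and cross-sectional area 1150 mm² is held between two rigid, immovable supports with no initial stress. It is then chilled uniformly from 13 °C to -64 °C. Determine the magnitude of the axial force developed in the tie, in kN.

P ≈ 226 kN (tensile)

The ends cannot move, so σ = EαΔT = 198×10³ × 12.9×10⁻⁶ × 77 = 196.7 MPa.
Axial force P = σA = 196.7 × 1150 = 226200 N = 226.2 kN, tensile.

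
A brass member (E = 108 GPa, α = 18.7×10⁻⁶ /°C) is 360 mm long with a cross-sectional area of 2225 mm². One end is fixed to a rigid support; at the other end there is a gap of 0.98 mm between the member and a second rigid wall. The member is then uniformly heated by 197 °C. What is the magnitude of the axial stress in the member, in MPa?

σ ≈ 104 MPa (compressive)

Unrestrained expansion: δ_free = αΔT L = 18.7×10⁻⁶ × 197 × 360 = 1.326 mm.
After closing the 0.98 mm clearance, 1.326 − 0.98 = 0.3462 mm of expansion remains to be suppressed by the wall.
That suppressed elongation corresponds to σ = E·Δ/L = 108×10³ × 0.3462/360 = 103.9 MPa.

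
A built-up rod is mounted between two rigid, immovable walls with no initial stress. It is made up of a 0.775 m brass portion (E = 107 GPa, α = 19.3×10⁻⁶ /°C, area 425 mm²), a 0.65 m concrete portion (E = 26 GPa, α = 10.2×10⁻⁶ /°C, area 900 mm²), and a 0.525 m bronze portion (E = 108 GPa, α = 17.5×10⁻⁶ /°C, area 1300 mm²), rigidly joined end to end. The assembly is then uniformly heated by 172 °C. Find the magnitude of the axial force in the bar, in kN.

Free thermal expansion of the whole bar: Σ αᵢΔT Lᵢ = 19.3×10⁻⁶×172×775 + 10.2×10⁻⁶×172×650 + 17.5×10⁻⁶×172×525 = 5.293 mm.
Since the ends are fixed, an axial force P builds up, equal in every segment, with P · Σ Lᵢ/(AᵢEᵢ) = δ_free.
Σ Lᵢ/(AᵢEᵢ) = 775/(425×107×10³) + 650/(900×26×10³) + 525/(1300×108×10³) = 4.856×10⁻⁵ mm/N.
P = 5.293 / 4.856×10⁻⁵ = 109000 N = 109 kN, compressive.

P ≈ 109 kN (compressive)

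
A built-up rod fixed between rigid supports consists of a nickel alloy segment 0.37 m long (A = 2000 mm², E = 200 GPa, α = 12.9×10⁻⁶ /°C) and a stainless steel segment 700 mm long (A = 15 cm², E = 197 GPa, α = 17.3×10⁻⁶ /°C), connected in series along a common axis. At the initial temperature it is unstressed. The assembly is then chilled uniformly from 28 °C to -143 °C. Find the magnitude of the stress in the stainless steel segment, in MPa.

σ ≈ 584 MPa (tensile)

If the supports were absent, the total length change would be Σ αᵢΔT Lᵢ = 12.9×10⁻⁶×171×370 + 17.3×10⁻⁶×171×700 = 2.887 mm.
Since the ends are fixed, an axial force P builds up, equal in every segment, with P · Σ Lᵢ/(AᵢEᵢ) = δ_free.
The series flexibility is Σ Lᵢ/(AᵢEᵢ) = 370/(2000×200×10³) + 700/(1500×197×10³) = 3.294×10⁻⁶ mm/N.
Hence P = δ_free / Σ(L/AE) = 2.887/3.294×10⁻⁶ = 876.5 kN (tensile).
σ_{stainless steel} = P / A = 876500 / 1500 = 584.3 MPa.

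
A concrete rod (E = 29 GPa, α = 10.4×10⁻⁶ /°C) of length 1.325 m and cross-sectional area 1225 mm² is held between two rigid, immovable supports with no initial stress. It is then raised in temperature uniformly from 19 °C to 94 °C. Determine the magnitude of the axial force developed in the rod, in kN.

The ends cannot move, so σ = EαΔT = 29×10³ × 10.4×10⁻⁶ × 75 = 22.62 MPa.
Axial force P = σA = 22.62 × 1225 = 27710 N = 27.71 kN, compressive.

P ≈ 27.7 kN (compressive)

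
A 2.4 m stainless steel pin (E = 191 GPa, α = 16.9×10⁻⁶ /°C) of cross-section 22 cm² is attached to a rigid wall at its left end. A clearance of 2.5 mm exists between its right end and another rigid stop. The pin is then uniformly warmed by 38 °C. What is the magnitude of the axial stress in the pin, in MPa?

σ ≈ 0 MPa

Free thermal elongation = αΔT L = 16.9×10⁻⁶ × 38 × 2400 = 1.541 mm.
Since δ_free = 1.54 mm is less than the 2.5 mm gap, the pin never touches the wall. No axial force develops.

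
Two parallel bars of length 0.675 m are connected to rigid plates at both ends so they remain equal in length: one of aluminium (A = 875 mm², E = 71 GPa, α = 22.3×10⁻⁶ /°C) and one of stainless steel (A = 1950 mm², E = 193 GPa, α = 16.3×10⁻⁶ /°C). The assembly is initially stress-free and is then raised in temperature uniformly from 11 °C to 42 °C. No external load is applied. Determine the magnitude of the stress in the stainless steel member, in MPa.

σ ≈ 5.09 MPa (tensile)

Equilibrium of a rigid end plate with no external load gives equal and opposite internal forces ±P in the two members. Since α_{aluminium} > α_{stainless steel}, heating drives the aluminium into compression and the stainless steel into tension.
Setting the final lengths equal and cancelling L: (α₁ − α₂)ΔT = P/(A₁E₁) + P/(A₂E₂).
|α₁ − α₂|·ΔT = 6×10⁻⁶ × 31 = 0.000186.
1/(A₁E₁) + 1/(A₂E₂) = 1/(875×71×10³) + 1/(1950×193×10³) = 1.875×10⁻⁸ N⁻¹.
So P = 0.000186 / 1.875×10⁻⁸ = 9.918 kN.
σ_{stainless steel} = P/A₂ = 9918/1950 = 5.086 MPa, tensile.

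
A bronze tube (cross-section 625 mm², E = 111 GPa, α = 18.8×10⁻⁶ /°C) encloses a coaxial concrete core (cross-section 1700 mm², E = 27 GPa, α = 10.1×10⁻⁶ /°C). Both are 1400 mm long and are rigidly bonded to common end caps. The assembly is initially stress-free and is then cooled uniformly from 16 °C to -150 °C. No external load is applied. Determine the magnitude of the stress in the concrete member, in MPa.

Both members must finish at the same length. With the larger α, the bronze tends to over-contract; the plates restrain it, putting the bronze in tension and the concrete in compression. With no external load the two internal forces are equal and opposite, magnitude P.
Setting the final lengths equal and cancelling L: (α₁ − α₂)ΔT = P/(A₁E₁) + P/(A₂E₂).
|α₁ − α₂|·ΔT = 8.7×10⁻⁶ × 166 = 0.001444.
1/(A₁E₁) + 1/(A₂E₂) = 1/(625×111×10³) + 1/(1700×27×10³) = 3.62×10⁻⁸ N⁻¹.
P = 0.001444 / 3.62×10⁻⁸ = 39890 N = 39.89 kN.
σ_{concrete} = P/A₂ = 39890/1700 = 23.47 MPa, compressive.

σ ≈ 23.5 MPa (compressive)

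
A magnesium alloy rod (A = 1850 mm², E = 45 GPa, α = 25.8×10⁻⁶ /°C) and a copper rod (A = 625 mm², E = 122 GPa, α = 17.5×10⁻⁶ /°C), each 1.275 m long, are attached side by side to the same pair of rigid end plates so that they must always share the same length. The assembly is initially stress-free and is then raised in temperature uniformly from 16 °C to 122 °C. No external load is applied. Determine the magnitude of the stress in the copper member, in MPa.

Equilibrium of a rigid end plate with no external load gives equal and opposite internal forces ±P in the two members. Since α_{magnesium alloy} > α_{copper}, heating drives the magnesium alloy into compression and the copper into tension.
Equating the net (thermal + elastic) strains gives |α₁ − α₂|·ΔT = P·[1/(A₁E₁) + 1/(A₂E₂)].
|α₁ − α₂|·ΔT = 8.3×10⁻⁶ × 106 = 0.0008798.
1/(A₁E₁) + 1/(A₂E₂) = 1/(1850×45×10³) + 1/(625×122×10³) = 2.513×10⁻⁸ N⁻¹.
So P = 0.0008798 / 2.513×10⁻⁸ = 35.01 kN.
σ_{copper} = P/A₂ = 35010/625 = 56.02 MPa, tensile.

σ ≈ 56 MPa (tensile)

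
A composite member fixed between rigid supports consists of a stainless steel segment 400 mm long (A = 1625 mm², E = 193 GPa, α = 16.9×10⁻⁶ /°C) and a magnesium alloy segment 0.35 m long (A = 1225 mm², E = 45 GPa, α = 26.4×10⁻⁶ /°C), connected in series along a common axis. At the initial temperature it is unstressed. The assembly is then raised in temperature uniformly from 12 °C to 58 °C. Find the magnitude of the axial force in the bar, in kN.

Free thermal expansion of the whole bar: Σ αᵢΔT Lᵢ = 16.9×10⁻⁶×46×400 + 26.4×10⁻⁶×46×350 = 0.736 mm.
Since the ends are fixed, an axial force P builds up, equal in every segment, with P · Σ Lᵢ/(AᵢEᵢ) = δ_free.
The series flexibility is Σ Lᵢ/(AᵢEᵢ) = 400/(1625×193×10³) + 350/(1225×45×10³) = 7.625×10⁻⁶ mm/N.
Hence P = δ_free / Σ(L/AE) = 0.736/7.625×10⁻⁶ = 96.53 kN (compressive).

P ≈ 96.5 kN (compressive)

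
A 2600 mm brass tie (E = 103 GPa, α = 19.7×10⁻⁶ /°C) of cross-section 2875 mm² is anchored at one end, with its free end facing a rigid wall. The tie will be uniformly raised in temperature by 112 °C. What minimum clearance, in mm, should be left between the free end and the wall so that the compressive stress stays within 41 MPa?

Free expansion if unrestrained: δ_free = αΔT L = 19.7×10⁻⁶ × 112 × 2600 = 5.737 mm.
At the allowable stress the elastic shortening the wall may impose is σL/E = 41 × 2600 / (103×10³) = 1.035 mm.
So the gap has to take up the difference, g_min = δ_free − σL/E = 5.737 − 1.035 = 4.702 mm.

g ≈ 4.7 mm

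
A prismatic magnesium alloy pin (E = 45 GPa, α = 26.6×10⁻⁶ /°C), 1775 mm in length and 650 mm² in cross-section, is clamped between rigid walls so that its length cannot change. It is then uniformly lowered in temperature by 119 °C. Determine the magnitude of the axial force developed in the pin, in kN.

P ≈ 92.6 kN (tensile)

Full restraint means ε = 0, so the stress is σ = EαΔT = 45×10³ × 26.6×10⁻⁶ × 119 = 142.4 MPa.
Axial force P = σA = 142.4 × 650 = 92590 N = 92.59 kN, tensile.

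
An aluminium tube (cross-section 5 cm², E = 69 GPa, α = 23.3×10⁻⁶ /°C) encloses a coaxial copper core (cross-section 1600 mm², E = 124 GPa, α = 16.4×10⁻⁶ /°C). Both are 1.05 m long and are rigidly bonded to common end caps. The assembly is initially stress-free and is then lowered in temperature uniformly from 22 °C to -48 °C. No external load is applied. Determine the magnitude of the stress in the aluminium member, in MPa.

Both members must finish at the same length. With the larger α, the aluminium tends to over-contract; the plates restrain it, putting the aluminium in tension and the copper in compression. With no external load the two internal forces are equal and opposite, magnitude P.
Equating the net (thermal + elastic) strains gives |α₁ − α₂|·ΔT = P·[1/(A₁E₁) + 1/(A₂E₂)].
|α₁ − α₂|·ΔT = 6.9×10⁻⁶ × 70 = 0.000483.
1/(A₁E₁) + 1/(A₂E₂) = 1/(500×69×10³) + 1/(1600×124×10³) = 3.403×10⁻⁸ N⁻¹.
P = 0.000483 / 3.403×10⁻⁸ = 14200 N = 14.2 kN.
σ_{aluminium} = P/A₁ = 14200/500 = 28.39 MPa, tensile.

σ ≈ 28.4 MPa (tensile)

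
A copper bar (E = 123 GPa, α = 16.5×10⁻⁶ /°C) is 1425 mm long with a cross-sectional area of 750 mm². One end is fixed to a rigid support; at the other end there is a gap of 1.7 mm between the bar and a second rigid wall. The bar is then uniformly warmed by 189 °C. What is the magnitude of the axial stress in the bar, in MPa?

σ ≈ 237 MPa (compressive)

Unrestrained expansion: δ_free = αΔT L = 16.5×10⁻⁶ × 189 × 1425 = 4.444 mm.
After closing the 1.7 mm clearance, 4.444 − 1.7 = 2.744 mm of expansion remains to be suppressed by the wall.
Compatibility: PL/(AE) = 2.744 mm, so σ = P/A = E × (2.744/1425) = 236.8 MPa.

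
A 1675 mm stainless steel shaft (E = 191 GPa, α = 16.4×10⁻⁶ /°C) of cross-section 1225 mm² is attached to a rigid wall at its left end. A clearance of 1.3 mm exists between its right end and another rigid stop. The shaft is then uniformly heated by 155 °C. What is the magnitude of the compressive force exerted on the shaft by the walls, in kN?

P ≈ 413 kN

Free thermal elongation = αΔT L = 16.4×10⁻⁶ × 155 × 1675 = 4.258 mm.
This exceeds the 1.3 mm gap, so the wall pushes back. The portion of expansion that must be recovered elastically is δ_free − gap = 4.258 − 1.3 = 2.958 mm.
Compatibility: PL/(AE) = 2.958 mm, so σ = P/A = E × (2.958/1675) = 337.3 MPa.
P = σA = 337.3 × 1225 = 413.2 kN.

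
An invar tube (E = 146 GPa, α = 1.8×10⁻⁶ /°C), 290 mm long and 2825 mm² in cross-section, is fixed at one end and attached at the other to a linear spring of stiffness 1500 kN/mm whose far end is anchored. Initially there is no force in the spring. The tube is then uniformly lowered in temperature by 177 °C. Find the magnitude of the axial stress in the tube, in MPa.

σ ≈ 23.9 MPa (tensile)

If the spring were absent the tube would shorten by αΔT L = 1.8×10⁻⁶ × 177 × 290 = 0.09239 mm.
Let P be the tensile force in the spring. The tube extends elastically by PL/(AE) and the spring stretches by P/k; together these equal δ_free.
P [ L/(AE) + 1/k ] = δ_free → P [ 290/(2825×146×10³) + 1/(1500×10³) ] = 0.09239.
P = 0.09239 / 1.37×10⁻⁶ = 67450 N.
σ = P/A = 67450/2825 = 23.88 MPa.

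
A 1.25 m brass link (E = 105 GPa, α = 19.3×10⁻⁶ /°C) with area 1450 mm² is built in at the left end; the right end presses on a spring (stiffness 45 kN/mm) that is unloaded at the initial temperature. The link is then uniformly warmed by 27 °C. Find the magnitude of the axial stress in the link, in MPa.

σ ≈ 14.8 MPa (compressive)

The unrestrained thermal change is αΔT L = 19.3×10⁻⁶ × 27 × 1250 = 0.6514 mm.
Let P be the compressive force at the spring. The link shortens elastically by PL/(AE) and the spring compresses by P/k; together these equal δ_free.
So P = δ_free / [L/(AE) + 1/k] = 0.6514 / [ 1250/(1450×105×10³) + 1/(45×10³) ].
P = 0.6514 / 3.043×10⁻⁵ = 21400 N.
σ = P/A = 21400/1450 = 14.76 MPa.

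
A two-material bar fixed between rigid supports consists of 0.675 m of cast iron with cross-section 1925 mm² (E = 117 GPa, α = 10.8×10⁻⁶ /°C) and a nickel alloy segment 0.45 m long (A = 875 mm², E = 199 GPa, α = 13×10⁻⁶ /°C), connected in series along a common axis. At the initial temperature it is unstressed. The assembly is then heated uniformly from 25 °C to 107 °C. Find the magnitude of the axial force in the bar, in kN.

P ≈ 193 kN (compressive)

If the supports were absent, the total length change would be Σ αᵢΔT Lᵢ = 10.8×10⁻⁶×82×675 + 13×10⁻⁶×82×450 = 1.077 mm.
The rigid supports impose zero overall length change; the single axial force P common to all segments must satisfy P Σ Lᵢ/(AᵢEᵢ) = δ_free.
Σ Lᵢ/(AᵢEᵢ) = 675/(1925×117×10³) + 450/(875×199×10³) = 5.581×10⁻⁶ mm/N.
Hence P = δ_free / Σ(L/AE) = 1.077/5.581×10⁻⁶ = 193 kN (compressive).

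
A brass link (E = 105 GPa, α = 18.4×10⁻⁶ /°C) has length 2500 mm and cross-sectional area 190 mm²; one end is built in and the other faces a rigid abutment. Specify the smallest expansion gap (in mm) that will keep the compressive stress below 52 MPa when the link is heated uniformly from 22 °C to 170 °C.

Free expansion if unrestrained: δ_free = αΔT L = 18.4×10⁻⁶ × 148 × 2500 = 6.808 mm.
At the allowable stress the elastic shortening the wall may impose is σL/E = 52 × 2500 / (105×10³) = 1.238 mm.
So the gap has to take up the difference, g_min = δ_free − σL/E = 6.808 − 1.238 = 5.57 mm.

g ≈ 5.57 mm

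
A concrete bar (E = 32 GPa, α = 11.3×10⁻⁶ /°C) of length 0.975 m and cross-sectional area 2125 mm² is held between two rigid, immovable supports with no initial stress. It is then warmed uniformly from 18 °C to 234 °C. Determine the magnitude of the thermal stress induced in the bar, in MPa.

With length fixed, the mechanical strain must cancel the thermal strain αΔT = 11.3×10⁻⁶ × 216 = 2440.8×10⁻⁶.
The stress required to suppress this strain is σ = Eε = 32×10³ × 2440.8×10⁻⁶ = 78.11 MPa, compressive since the bar is trying to expand.

σ ≈ 78.1 MPa (compressive)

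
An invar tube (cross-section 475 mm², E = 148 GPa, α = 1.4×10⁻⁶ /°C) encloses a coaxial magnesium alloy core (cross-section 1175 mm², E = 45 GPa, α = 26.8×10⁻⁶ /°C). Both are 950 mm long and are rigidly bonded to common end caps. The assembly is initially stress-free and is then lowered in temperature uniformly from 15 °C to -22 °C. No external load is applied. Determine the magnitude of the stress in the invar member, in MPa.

The magnesium alloy has the larger α, so on cooling it would change length more than the invar if both were free. The rigid plates force a common final length, so the magnesium alloy is put into tension and the invar into compression, with equal and opposite forces P (no external load).
Compatibility of the two members (thermal + elastic change equal): (α₁ − α₂)ΔT = P·[1/(A₁E₁) + 1/(A₂E₂)].
|α₁ − α₂|·ΔT = 25.4×10⁻⁶ × 37 = 0.0009398.
1/(A₁E₁) + 1/(A₂E₂) = 1/(475×148×10³) + 1/(1175×45×10³) = 3.314×10⁻⁸ N⁻¹.
So P = 0.0009398 / 3.314×10⁻⁸ = 28.36 kN.
σ_{invar} = P/A₁ = 28360/475 = 59.71 MPa, compressive.

σ ≈ 59.7 MPa (compressive)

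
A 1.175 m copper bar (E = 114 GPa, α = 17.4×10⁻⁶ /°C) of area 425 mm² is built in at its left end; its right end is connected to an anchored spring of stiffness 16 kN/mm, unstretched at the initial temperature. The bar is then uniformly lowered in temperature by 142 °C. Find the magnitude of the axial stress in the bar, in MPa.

Free thermal contraction: δ_free = αΔT L = 17.4×10⁻⁶ × 142 × 1175 = 2.903 mm.
With a force P in the spring, the elastic change of the bar is PL/(AE) and that of the spring is P/k; compatibility requires their sum to equal δ_free.
So P = δ_free / [L/(AE) + 1/k] = 2.903 / [ 1175/(425×114×10³) + 1/(16×10³) ].
P = 2.903 / 8.675×10⁻⁵ = 33470 N.
σ = P/A = 33470/425 = 78.74 MPa.

σ ≈ 78.7 MPa (tensile)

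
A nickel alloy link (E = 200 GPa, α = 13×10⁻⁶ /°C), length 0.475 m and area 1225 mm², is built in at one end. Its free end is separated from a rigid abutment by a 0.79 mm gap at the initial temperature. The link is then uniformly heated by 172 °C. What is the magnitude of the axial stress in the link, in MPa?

Unrestrained expansion: δ_free = αΔT L = 13×10⁻⁶ × 172 × 475 = 1.062 mm.
After closing the 0.79 mm clearance, 1.062 − 0.79 = 0.2721 mm of expansion remains to be suppressed by the wall.
So σ = E(δ_free − g)/L = 200×10³ × 0.2721/475 = 114.6 MPa.

σ ≈ 115 MPa (compressive)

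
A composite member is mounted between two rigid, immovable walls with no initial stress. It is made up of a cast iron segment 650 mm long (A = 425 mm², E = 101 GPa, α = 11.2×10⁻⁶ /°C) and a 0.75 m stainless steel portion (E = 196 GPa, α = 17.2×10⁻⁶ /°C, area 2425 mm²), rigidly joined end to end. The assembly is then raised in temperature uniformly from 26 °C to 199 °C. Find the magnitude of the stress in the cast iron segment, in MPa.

σ ≈ 491 MPa (compressive)

With the walls removed the bar would change length by δ_free = Σ αᵢΔT Lᵢ = 11.2×10⁻⁶×173×650 + 17.2×10⁻⁶×173×750 = 3.491 mm.
Since the ends are fixed, an axial force P builds up, equal in every segment, with P · Σ Lᵢ/(AᵢEᵢ) = δ_free.
Σ Lᵢ/(AᵢEᵢ) = 650/(425×101×10³) + 750/(2425×196×10³) = 1.672×10⁻⁵ mm/N.
P = 3.491 / 1.672×10⁻⁵ = 208800 N = 208.8 kN, compressive.
σ_{cast iron} = P / A = 208800 / 425 = 491.3 MPa.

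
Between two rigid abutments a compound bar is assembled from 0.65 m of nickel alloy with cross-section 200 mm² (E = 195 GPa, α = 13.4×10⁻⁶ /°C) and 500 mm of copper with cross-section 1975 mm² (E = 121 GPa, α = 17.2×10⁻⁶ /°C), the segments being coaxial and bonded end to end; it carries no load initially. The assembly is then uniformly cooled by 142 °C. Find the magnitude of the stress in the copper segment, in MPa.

With the walls removed the bar would change length by δ_free = Σ αᵢΔT Lᵢ = 13.4×10⁻⁶×142×650 + 17.2×10⁻⁶×142×500 = 2.458 mm.
Since the ends are fixed, an axial force P builds up, equal in every segment, with P · Σ Lᵢ/(AᵢEᵢ) = δ_free.
Σ Lᵢ/(AᵢEᵢ) = 650/(200×195×10³) + 500/(1975×121×10³) = 1.876×10⁻⁵ mm/N.
P = 2.458 / 1.876×10⁻⁵ = 131000 N = 131 kN, tensile.
σ_{copper} = P / A = 131000 / 1975 = 66.35 MPa.

σ ≈ 66.3 MPa (tensile)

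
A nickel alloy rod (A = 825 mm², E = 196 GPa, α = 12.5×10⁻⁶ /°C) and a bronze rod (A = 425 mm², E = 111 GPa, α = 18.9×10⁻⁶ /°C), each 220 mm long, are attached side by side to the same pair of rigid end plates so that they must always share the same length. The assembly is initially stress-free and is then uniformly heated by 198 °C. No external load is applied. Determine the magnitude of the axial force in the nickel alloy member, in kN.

P ≈ 46.3 kN (tensile in the nickel alloy)

The bronze has the larger α, so on heating it would change length more than the nickel alloy if both were free. The rigid plates force a common final length, so the bronze is put into compression and the nickel alloy into tension, with equal and opposite forces P (no external load).
Setting the final lengths equal and cancelling L: (α₁ − α₂)ΔT = P/(A₁E₁) + P/(A₂E₂).
|α₁ − α₂|·ΔT = 6.4×10⁻⁶ × 198 = 0.001267.
1/(A₁E₁) + 1/(A₂E₂) = 1/(825×196×10³) + 1/(425×111×10³) = 2.738×10⁻⁸ N⁻¹.
P = 0.001267 / 2.738×10⁻⁸ = 46280 N = 46.28 kN.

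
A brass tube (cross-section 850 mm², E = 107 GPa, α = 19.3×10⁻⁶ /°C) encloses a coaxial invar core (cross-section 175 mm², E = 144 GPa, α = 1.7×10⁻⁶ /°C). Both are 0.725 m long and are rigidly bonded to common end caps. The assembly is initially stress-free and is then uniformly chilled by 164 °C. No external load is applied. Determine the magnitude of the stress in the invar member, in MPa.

σ ≈ 325 MPa (compressive)

The brass has the larger α, so on cooling it would change length more than the invar if both were free. The rigid plates force a common final length, so the brass is put into tension and the invar into compression, with equal and opposite forces P (no external load).
Compatibility of the two members (thermal + elastic change equal): (α₁ − α₂)ΔT = P·[1/(A₁E₁) + 1/(A₂E₂)].
|α₁ − α₂|·ΔT = 17.6×10⁻⁶ × 164 = 0.002886.
1/(A₁E₁) + 1/(A₂E₂) = 1/(850×107×10³) + 1/(175×144×10³) = 5.068×10⁻⁸ N⁻¹.
P = 0.002886 / 5.068×10⁻⁸ = 56960 N = 56.96 kN.
σ_{invar} = P/A₂ = 56960/175 = 325.5 MPa, compressive.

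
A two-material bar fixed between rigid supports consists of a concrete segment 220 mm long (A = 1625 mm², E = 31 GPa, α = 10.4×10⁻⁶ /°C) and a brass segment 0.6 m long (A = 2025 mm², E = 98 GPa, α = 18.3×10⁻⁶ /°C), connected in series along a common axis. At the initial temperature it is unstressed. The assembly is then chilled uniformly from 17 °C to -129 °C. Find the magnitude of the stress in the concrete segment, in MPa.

σ ≈ 161 MPa (tensile)

Free thermal contraction of the whole bar: Σ αᵢΔT Lᵢ = 10.4×10⁻⁶×146×220 + 18.3×10⁻⁶×146×600 = 1.937 mm.
The walls prevent any net length change, so an axial force P (same in every segment) develops. Compatibility: P · Σ Lᵢ/(AᵢEᵢ) = δ_free.
The series flexibility is Σ Lᵢ/(AᵢEᵢ) = 220/(1625×31×10³) + 600/(2025×98×10³) = 7.391×10⁻⁶ mm/N.
Hence P = δ_free / Σ(L/AE) = 1.937/7.391×10⁻⁶ = 262.1 kN (tensile).
σ_{concrete} = P / A = 262100 / 1625 = 161.3 MPa.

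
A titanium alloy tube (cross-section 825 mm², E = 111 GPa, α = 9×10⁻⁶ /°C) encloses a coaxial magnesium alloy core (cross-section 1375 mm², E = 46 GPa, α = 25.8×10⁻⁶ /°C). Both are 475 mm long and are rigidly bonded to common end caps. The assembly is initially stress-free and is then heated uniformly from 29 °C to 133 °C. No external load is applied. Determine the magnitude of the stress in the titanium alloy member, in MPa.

σ ≈ 79.2 MPa (tensile)

Equilibrium of a rigid end plate with no external load gives equal and opposite internal forces ±P in the two members. Since α_{magnesium alloy} > α_{titanium alloy}, heating drives the magnesium alloy into compression and the titanium alloy into tension.
Compatibility of the two members (thermal + elastic change equal): (α₁ − α₂)ΔT = P·[1/(A₁E₁) + 1/(A₂E₂)].
|α₁ − α₂|·ΔT = 16.8×10⁻⁶ × 104 = 0.001747.
1/(A₁E₁) + 1/(A₂E₂) = 1/(825×111×10³) + 1/(1375×46×10³) = 2.673×10⁻⁸ N⁻¹.
So P = 0.001747 / 2.673×10⁻⁸ = 65.36 kN.
σ_{titanium alloy} = P/A₁ = 65360/825 = 79.23 MPa, tensile.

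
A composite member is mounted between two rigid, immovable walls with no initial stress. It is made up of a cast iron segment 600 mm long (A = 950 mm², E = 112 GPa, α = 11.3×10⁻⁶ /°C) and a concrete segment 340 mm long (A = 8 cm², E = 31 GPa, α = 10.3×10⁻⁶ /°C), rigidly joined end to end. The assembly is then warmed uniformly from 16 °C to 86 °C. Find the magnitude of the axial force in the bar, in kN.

With the walls removed the bar would change length by δ_free = Σ αᵢΔT Lᵢ = 11.3×10⁻⁶×70×600 + 10.3×10⁻⁶×70×340 = 0.7197 mm.
Since the ends are fixed, an axial force P builds up, equal in every segment, with P · Σ Lᵢ/(AᵢEᵢ) = δ_free.
Σ Lᵢ/(AᵢEᵢ) = 600/(950×112×10³) + 340/(800×31×10³) = 1.935×10⁻⁵ mm/N.
Hence P = δ_free / Σ(L/AE) = 0.7197/1.935×10⁻⁵ = 37.2 kN (compressive).

P ≈ 37.2 kN (compressive)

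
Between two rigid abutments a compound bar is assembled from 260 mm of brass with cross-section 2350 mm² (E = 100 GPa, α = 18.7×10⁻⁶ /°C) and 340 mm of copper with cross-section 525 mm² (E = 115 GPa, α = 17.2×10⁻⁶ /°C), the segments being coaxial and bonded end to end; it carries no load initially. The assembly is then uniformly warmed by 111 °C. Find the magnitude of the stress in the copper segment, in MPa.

With the walls removed the bar would change length by δ_free = Σ αᵢΔT Lᵢ = 18.7×10⁻⁶×111×260 + 17.2×10⁻⁶×111×340 = 1.189 mm.
The walls prevent any net length change, so an axial force P (same in every segment) develops. Compatibility: P · Σ Lᵢ/(AᵢEᵢ) = δ_free.
The series flexibility is Σ Lᵢ/(AᵢEᵢ) = 260/(2350×100×10³) + 340/(525×115×10³) = 6.738×10⁻⁶ mm/N.
P = 1.189 / 6.738×10⁻⁶ = 176400 N = 176.4 kN, compressive.
σ_{copper} = P / A = 176400 / 525 = 336.1 MPa.

σ ≈ 336 MPa (compressive)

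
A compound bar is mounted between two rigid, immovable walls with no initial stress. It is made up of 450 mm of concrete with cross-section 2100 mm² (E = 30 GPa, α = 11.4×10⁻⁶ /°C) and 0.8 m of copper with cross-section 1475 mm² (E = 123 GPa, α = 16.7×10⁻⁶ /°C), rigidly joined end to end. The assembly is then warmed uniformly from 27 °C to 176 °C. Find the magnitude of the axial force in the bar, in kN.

P ≈ 238 kN (compressive)

With the walls removed the bar would change length by δ_free = Σ αᵢΔT Lᵢ = 11.4×10⁻⁶×149×450 + 16.7×10⁻⁶×149×800 = 2.755 mm.
The rigid supports impose zero overall length change; the single axial force P common to all segments must satisfy P Σ Lᵢ/(AᵢEᵢ) = δ_free.
Σ Lᵢ/(AᵢEᵢ) = 450/(2100×30×10³) + 800/(1475×123×10³) = 1.155×10⁻⁵ mm/N.
P = 2.755 / 1.155×10⁻⁵ = 238500 N = 238.5 kN, compressive.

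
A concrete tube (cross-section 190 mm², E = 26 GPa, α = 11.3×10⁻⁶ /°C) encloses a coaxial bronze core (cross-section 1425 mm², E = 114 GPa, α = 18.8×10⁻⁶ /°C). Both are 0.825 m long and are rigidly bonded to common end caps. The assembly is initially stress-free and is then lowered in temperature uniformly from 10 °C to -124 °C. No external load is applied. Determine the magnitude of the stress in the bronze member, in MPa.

σ ≈ 3.38 MPa (tensile)

The bronze has the larger α, so on cooling it would change length more than the concrete if both were free. The rigid plates force a common final length, so the bronze is put into tension and the concrete into compression, with equal and opposite forces P (no external load).
Compatibility of the two members (thermal + elastic change equal): (α₁ − α₂)ΔT = P·[1/(A₁E₁) + 1/(A₂E₂)].
|α₁ − α₂|·ΔT = 7.5×10⁻⁶ × 134 = 0.001005.
1/(A₁E₁) + 1/(A₂E₂) = 1/(190×26×10³) + 1/(1425×114×10³) = 2.086×10⁻⁷ N⁻¹.
P = 0.001005 / 2.086×10⁻⁷ = 4818 N = 4.818 kN.
σ_{bronze} = P/A₂ = 4818/1425 = 3.381 MPa, tensile.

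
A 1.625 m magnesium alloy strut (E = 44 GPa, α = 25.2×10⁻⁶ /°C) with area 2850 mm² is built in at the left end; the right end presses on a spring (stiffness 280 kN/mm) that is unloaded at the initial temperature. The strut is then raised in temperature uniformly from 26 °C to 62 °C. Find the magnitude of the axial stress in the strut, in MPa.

σ ≈ 31.3 MPa (compressive)

Free thermal expansion: δ_free = αΔT L = 25.2×10⁻⁶ × 36 × 1625 = 1.474 mm.
Let P be the compressive force at the spring. The strut shortens elastically by PL/(AE) and the spring compresses by P/k; together these equal δ_free.
P [ L/(AE) + 1/k ] = δ_free → P [ 1625/(2850×44×10³) + 1/(280×10³) ] = 1.474.
P = 1.474 / 1.653×10⁻⁵ = 89180 N.
σ = P/A = 89180/2850 = 31.29 MPa.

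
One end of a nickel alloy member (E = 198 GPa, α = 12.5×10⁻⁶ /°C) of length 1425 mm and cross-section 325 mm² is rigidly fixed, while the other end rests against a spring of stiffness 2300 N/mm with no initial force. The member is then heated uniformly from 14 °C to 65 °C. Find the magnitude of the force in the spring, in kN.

Free thermal expansion: δ_free = αΔT L = 12.5×10⁻⁶ × 51 × 1425 = 0.9084 mm.
With a force P in the spring, the elastic change of the member is PL/(AE) and that of the spring is P/k; compatibility requires their sum to equal δ_free.
P [ L/(AE) + 1/k ] = δ_free → P [ 1425/(325×198×10³) + 1/(2300) ] = 0.9084.
P = 0.9084 / 0.0004569 = 1988 N.

P ≈ 1.99 kN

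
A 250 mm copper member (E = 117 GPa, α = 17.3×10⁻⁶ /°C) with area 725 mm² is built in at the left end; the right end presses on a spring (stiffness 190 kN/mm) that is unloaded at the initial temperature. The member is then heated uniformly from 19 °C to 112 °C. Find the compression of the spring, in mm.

The unrestrained thermal change is αΔT L = 17.3×10⁻⁶ × 93 × 250 = 0.4022 mm.
Let P be the compressive force at the spring. The member shortens elastically by PL/(AE) and the spring compresses by P/k; together these equal δ_free.
P [ L/(AE) + 1/k ] = δ_free → P [ 250/(725×117×10³) + 1/(190×10³) ] = 0.4022.
P = 0.4022 / 8.21×10⁻⁶ = 48990 N.
Spring compression = P/k = 48990/(190×10³) = 0.2578 mm.

δ ≈ 0.258 mm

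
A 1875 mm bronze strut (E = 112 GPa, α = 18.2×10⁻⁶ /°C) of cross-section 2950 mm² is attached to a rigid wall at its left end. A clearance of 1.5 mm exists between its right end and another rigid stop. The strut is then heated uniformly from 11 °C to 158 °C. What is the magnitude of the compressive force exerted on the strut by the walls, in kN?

Free thermal elongation = αΔT L = 18.2×10⁻⁶ × 147 × 1875 = 5.016 mm.
The gap closes (δ_free > 1.5 mm) and the wall then resists a further 5.016 − 1.5 = 3.516 mm of expansion.
So σ = E(δ_free − g)/L = 112×10³ × 3.516/1875 = 210 MPa.
Force on the wall = σA = 210 × 2950 mm² = 619.6 kN.

P ≈ 620 kN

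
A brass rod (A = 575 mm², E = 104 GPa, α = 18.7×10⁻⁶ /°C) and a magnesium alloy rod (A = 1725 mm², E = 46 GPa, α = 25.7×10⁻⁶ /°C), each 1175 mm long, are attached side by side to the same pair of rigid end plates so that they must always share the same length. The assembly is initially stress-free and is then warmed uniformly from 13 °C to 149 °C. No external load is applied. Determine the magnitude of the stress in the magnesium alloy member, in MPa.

Both members must finish at the same length. With the larger α, the magnesium alloy tends to over-expand; the plates restrain it, putting the magnesium alloy in compression and the brass in tension. With no external load the two internal forces are equal and opposite, magnitude P.
Equating the net (thermal + elastic) strains gives |α₁ − α₂|·ΔT = P·[1/(A₁E₁) + 1/(A₂E₂)].
|α₁ − α₂|·ΔT = 7×10⁻⁶ × 136 = 0.000952.
1/(A₁E₁) + 1/(A₂E₂) = 1/(575×104×10³) + 1/(1725×46×10³) = 2.932×10⁻⁸ N⁻¹.
So P = 0.000952 / 2.932×10⁻⁸ = 32.46 kN.
σ_{magnesium alloy} = P/A₂ = 32460/1725 = 18.82 MPa, compressive.

σ ≈ 18.8 MPa (compressive)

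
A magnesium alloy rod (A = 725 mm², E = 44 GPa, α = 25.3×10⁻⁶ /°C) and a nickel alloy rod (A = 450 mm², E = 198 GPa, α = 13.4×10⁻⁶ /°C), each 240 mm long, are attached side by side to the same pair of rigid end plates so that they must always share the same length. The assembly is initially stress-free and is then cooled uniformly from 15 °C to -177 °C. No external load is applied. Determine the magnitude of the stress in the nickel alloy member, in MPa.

Equilibrium of a rigid end plate with no external load gives equal and opposite internal forces ±P in the two members. Since α_{magnesium alloy} > α_{nickel alloy}, cooling drives the magnesium alloy into tension and the nickel alloy into compression.
Equating the net (thermal + elastic) strains gives |α₁ − α₂|·ΔT = P·[1/(A₁E₁) + 1/(A₂E₂)].
|α₁ − α₂|·ΔT = 11.9×10⁻⁶ × 192 = 0.002285.
1/(A₁E₁) + 1/(A₂E₂) = 1/(725×44×10³) + 1/(450×198×10³) = 4.257×10⁻⁸ N⁻¹.
So P = 0.002285 / 4.257×10⁻⁸ = 53.67 kN.
σ_{nickel alloy} = P/A₂ = 53670/450 = 119.3 MPa, compressive.

σ ≈ 119 MPa (compressive)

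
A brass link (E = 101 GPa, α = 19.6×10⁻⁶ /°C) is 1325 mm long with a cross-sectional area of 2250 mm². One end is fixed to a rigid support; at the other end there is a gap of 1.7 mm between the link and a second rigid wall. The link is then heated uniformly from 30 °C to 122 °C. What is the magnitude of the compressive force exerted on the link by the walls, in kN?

P ≈ 118 kN

Free thermal elongation = αΔT L = 19.6×10⁻⁶ × 92 × 1325 = 2.389 mm.
The gap closes (δ_free > 1.7 mm) and the wall then resists a further 2.389 − 1.7 = 0.6892 mm of expansion.
Compatibility: PL/(AE) = 0.6892 mm, so σ = P/A = E × (0.6892/1325) = 52.54 MPa.
P = σA = 52.54 × 2250 = 118.2 kN.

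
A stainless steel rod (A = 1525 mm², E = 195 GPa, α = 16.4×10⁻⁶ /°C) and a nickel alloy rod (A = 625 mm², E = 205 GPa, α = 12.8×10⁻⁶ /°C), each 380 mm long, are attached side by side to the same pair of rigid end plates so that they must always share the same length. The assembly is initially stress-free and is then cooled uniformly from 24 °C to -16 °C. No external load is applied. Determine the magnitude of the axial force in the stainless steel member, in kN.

P ≈ 12.9 kN (tensile in the stainless steel)

The stainless steel has the larger α, so on cooling it would change length more than the nickel alloy if both were free. The rigid plates force a common final length, so the stainless steel is put into tension and the nickel alloy into compression, with equal and opposite forces P (no external load).
Equating the net (thermal + elastic) strains gives |α₁ − α₂|·ΔT = P·[1/(A₁E₁) + 1/(A₂E₂)].
|α₁ − α₂|·ΔT = 3.6×10⁻⁶ × 40 = 0.000144.
1/(A₁E₁) + 1/(A₂E₂) = 1/(1525×195×10³) + 1/(625×205×10³) = 1.117×10⁻⁸ N⁻¹.
P = 0.000144 / 1.117×10⁻⁸ = 12890 N = 12.89 kN.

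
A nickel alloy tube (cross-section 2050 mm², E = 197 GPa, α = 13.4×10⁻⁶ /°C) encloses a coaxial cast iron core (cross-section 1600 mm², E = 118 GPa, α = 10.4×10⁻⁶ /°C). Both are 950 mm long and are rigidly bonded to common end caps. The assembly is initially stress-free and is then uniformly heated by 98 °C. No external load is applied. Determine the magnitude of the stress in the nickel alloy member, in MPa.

σ ≈ 18.5 MPa (compressive)

Both members must finish at the same length. With the larger α, the nickel alloy tends to over-expand; the plates restrain it, putting the nickel alloy in compression and the cast iron in tension. With no external load the two internal forces are equal and opposite, magnitude P.
Equating the net (thermal + elastic) strains gives |α₁ − α₂|·ΔT = P·[1/(A₁E₁) + 1/(A₂E₂)].
|α₁ − α₂|·ΔT = 3×10⁻⁶ × 98 = 0.000294.
1/(A₁E₁) + 1/(A₂E₂) = 1/(2050×197×10³) + 1/(1600×118×10³) = 7.773×10⁻⁹ N⁻¹.
So P = 0.000294 / 7.773×10⁻⁹ = 37.82 kN.
σ_{nickel alloy} = P/A₁ = 37820/2050 = 18.45 MPa, compressive.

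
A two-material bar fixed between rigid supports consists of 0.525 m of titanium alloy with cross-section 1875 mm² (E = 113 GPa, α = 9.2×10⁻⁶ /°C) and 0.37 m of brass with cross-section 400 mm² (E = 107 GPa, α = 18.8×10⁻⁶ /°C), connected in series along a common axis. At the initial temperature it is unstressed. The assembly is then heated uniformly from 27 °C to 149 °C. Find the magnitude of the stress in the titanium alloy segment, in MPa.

σ ≈ 68.9 MPa (compressive)

With the walls removed the bar would change length by δ_free = Σ αᵢΔT Lᵢ = 9.2×10⁻⁶×122×525 + 18.8×10⁻⁶×122×370 = 1.438 mm.
The rigid supports impose zero overall length change; the single axial force P common to all segments must satisfy P Σ Lᵢ/(AᵢEᵢ) = δ_free.
Σ Lᵢ/(AᵢEᵢ) = 525/(1875×113×10³) + 370/(400×107×10³) = 1.112×10⁻⁵ mm/N.
Hence P = δ_free / Σ(L/AE) = 1.438/1.112×10⁻⁵ = 129.3 kN (compressive).
σ_{titanium alloy} = P / A = 129300 / 1875 = 68.95 MPa.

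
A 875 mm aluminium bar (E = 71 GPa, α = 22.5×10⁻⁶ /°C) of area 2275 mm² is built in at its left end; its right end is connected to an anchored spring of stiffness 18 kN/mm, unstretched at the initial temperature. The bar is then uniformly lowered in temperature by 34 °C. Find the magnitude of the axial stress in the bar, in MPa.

σ ≈ 4.83 MPa (tensile)

The unrestrained thermal change is αΔT L = 22.5×10⁻⁶ × 34 × 875 = 0.6694 mm.
With a force P in the spring, the elastic change of the bar is PL/(AE) and that of the spring is P/k; compatibility requires their sum to equal δ_free.
So P = δ_free / [L/(AE) + 1/k] = 0.6694 / [ 875/(2275×71×10³) + 1/(18×10³) ].
P = 0.6694 / 6.097×10⁻⁵ = 10980 N.
σ = P/A = 10980/2275 = 4.826 MPa.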